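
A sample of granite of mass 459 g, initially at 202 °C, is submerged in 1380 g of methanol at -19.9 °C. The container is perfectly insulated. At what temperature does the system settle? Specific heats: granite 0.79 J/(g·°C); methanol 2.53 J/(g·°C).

T_f ≈ 1.0 °C

Let T be the final temperature. ΣQ_i = 0:
459·0.79·(T − 202) + 1380·2.53·(T − (-19.9)) = 0
3854 T = 3768.4
T ≈ 0.98 °C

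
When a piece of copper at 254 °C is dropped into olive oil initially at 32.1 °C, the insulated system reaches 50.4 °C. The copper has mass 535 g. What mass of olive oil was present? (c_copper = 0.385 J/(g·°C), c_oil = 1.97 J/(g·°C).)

m ≈ 1160 g

|Q_copper| = |Q_oil|:
535×0.385×(254 − 50.4) = m×1.97×(50.4 − 32.1)
36.05 m = 41937  ⇒  m ≈ 1163 g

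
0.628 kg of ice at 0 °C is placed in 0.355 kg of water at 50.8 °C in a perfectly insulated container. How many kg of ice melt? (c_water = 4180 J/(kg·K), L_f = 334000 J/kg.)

m_melted ≈ 0.226 kg

Water can give up m c ΔT = 0.355·4180·50.8 = 75382 J before reaching 0 °C.
Fully melting the ice requires m_ice L_f = 0.628·334000 = 209752 J.
Since 75382 < 209752 J, not all the ice melts; equilibrium is at 0 °C.
Mass melted = 75382/334000 ≈ 0.2257 kg.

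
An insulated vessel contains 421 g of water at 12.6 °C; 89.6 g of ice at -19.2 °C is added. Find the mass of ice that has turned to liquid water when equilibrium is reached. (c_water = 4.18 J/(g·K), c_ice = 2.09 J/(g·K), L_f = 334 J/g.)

Cooling the water to 0 °C releases 421×4.18×12.6 = 22173 J.
Of that, 89.6×2.09×19.2 = 3595.5 J goes to bring the ice to 0 °C, leaving 18578 J.
To melt every bit of ice: 89.6×334 = 29926 J.
Since 18578 < 29926 J, not all the ice melts; equilibrium is at 0 °C.
m_melted×334 = 18578  ⇒  m_melted ≈ 55.62 g.

m_melted ≈ 55.6 g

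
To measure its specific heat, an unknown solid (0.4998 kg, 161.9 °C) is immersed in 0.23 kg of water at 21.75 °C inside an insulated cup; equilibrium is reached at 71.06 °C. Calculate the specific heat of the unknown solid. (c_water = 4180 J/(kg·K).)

c ≈ 1040 J/(kg·K)

Let T be the final temperature. ΣQ_i = 0:
0.4998×c×(71.06 − 161.9) + 0.23×4180×(71.06 − 21.75) = 0
-45.4 c = -47407
c = -47407/-45.4 ≈ 1044 J/(kg·K)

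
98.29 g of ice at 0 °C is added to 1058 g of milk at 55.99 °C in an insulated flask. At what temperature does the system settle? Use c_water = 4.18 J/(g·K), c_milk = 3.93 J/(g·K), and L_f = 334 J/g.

Let T be the final temperature. ΣQ_i = 0:
fusion: m_ice L_f = 98.29·334 = 32829; warm the meltwater: 410.85 T; milk: 4157.9(T − 55.99)
4568.8 T = 232803 − 32829 = 199974
T ≈ 43.77 °C (positive, so assuming full melt was valid).

T_f ≈ 43.8 °C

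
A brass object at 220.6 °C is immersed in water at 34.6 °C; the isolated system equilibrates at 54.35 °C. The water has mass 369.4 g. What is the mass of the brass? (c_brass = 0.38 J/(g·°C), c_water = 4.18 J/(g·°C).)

m ≈ 483 g

Conservation of energy gives ΣQ = 0:
m×0.38×(54.35 − 220.6) + 369.4×4.18×(54.35 − 34.6) = 0
-63.18 m = -30496
m = -30496/-63.18 ≈ 482.7 g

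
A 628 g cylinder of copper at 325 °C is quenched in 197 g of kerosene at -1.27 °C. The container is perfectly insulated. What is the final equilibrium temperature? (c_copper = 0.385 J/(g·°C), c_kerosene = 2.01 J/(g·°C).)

T_f ≈ 122.4 °C

Net heat exchanged in the isolated system is zero:
628×0.385×(T − 325) + 197×2.01×(T − (-1.27)) = 0
241.78(T − 325) + 395.97(T − (-1.27)) = 0
637.75 T = 78076
T = 78076 / 637.75 = 122 °C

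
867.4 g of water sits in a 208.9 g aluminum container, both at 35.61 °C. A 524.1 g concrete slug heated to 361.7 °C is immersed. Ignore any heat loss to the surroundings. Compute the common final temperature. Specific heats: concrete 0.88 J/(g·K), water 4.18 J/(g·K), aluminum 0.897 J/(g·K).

Setting the total heat transfer to zero:
524.1×0.88×(T − 361.7) + 867.4×4.18×(T − 35.61) + 208.9×0.897×(T − 35.61) = 0
461.21(T − 361.7) + 3625.7(T − 35.61) + 187.38(T − 35.61) = 0
4274.3 T = 302604
T = 302604/4274.3 ≈ 70.80 °C

T_f ≈ 70.8 °C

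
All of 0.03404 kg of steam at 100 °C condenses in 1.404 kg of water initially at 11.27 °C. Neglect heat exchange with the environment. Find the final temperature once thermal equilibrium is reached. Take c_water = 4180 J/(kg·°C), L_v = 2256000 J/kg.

T_f ≈ 26.1 °C

Setting the total heat transfer to zero:
steam→water at 100 °C releases m L_v = 0.03404×2256000 = 76794
  condensate cools 100→T: 0.03404×4180×(T − 100) = 142.29(T − 100)
  original water: 5868.7(T − 11.27)
6011 T = 76794 + 14229 + 66140 = 157163
T ≈ 26.15 °C — below 100 °C, confirming all the steam condensed.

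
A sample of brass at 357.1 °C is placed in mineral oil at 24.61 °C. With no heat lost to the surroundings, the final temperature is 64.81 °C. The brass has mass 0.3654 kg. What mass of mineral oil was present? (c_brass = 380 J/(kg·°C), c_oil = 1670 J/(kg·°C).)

Heat lost by the brass = heat gained by the oil:
0.3654·380·(357.1 − 64.81) = m·1670·(64.81 − 24.61)
67134 m = 40585  ⇒  m ≈ 0.6045 kg

m ≈ 0.605 kg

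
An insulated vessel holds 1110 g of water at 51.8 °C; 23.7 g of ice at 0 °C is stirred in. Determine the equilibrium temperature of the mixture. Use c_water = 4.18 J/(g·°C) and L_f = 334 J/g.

T_f ≈ 49.0 °C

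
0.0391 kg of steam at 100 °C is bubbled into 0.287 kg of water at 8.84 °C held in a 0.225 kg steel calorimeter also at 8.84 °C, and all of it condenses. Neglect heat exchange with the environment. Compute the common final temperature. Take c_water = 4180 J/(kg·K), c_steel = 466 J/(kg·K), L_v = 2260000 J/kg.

Heat gained plus heat lost sum to zero:
condense steam: −0.0391×2260000 = −88366
  condensate cools 100→T: 0.0391×4180×(T − 100) = 163.44(T − 100)
  water warms: 0.287×4180×(T − 8.84) = 1199.7(T − 8.84)
  cup: 104.85(T − 8.84)
1467.9 T = 88366 + 16344 + 11532 = 116242
T ≈ 79.19 °C, under the boiling point, so the assumption holds.

T_f ≈ 79.2 °C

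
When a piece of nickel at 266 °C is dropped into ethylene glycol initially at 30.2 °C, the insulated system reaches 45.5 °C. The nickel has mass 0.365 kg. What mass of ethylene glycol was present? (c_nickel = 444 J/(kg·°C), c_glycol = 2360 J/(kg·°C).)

m ≈ 0.99 kg

Heat lost by the nickel = heat gained by the glycol:
0.365×444×(266 − 45.5) = m×2360×(45.5 − 30.2)
36108 m = 35734  ⇒  m ≈ 0.9896 kg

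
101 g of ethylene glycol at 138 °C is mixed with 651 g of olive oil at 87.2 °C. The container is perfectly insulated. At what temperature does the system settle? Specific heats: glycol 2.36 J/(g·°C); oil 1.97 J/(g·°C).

T_f = Σ m_i c_i T_i / Σ m_i c_i:
T_f = (238.36·138 + 1282.5·87.2) / (238.36 + 1282.5)
    = 144725 / 1520.8 ≈ 95.16 °C

T_f ≈ 95.2 °C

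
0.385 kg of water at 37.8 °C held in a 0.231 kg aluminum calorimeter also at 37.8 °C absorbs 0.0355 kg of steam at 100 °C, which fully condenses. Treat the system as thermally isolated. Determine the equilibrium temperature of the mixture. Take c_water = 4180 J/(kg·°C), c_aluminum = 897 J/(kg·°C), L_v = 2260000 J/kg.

T_f ≈ 83.3 °C

Energy conservation, ΣQ = 0:
condense steam: −0.0355·2260000 = −80230
  condensed water 100 °C→T: 148.39(T − 100)
  water warms: 0.385·4180·(T − 37.8) = 1609.3(T − 37.8)
  cup: 207.21(T − 37.8)
1964.9 T = 80230 + 14839 + 68664 = 163733
T ≈ 83.33 °C — below 100 °C, confirming all the steam condensed.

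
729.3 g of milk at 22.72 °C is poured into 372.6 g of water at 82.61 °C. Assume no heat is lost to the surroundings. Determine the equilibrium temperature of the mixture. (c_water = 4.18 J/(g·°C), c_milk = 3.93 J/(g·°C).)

T_f ≈ 43.8 °C

With ΣQ=0 the equilibrium temperature is the m·c-weighted mean:
T_f = (1557.5*82.61 + 2866.1*22.72) / (1557.5 + 2866.1)
    = 193781 / 4423.6 ≈ 43.81 °C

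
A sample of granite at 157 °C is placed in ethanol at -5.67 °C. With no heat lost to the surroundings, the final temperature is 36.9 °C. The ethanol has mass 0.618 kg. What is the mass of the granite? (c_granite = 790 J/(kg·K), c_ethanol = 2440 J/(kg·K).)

m ≈ 0.677 kg

Net heat exchanged in the isolated system is zero:
m·790·(36.9 − 157) + 0.618·2440·(36.9 − (-5.67)) = 0
-94879 m = -64192
m = -64192/-94879 ≈ 0.6766 kg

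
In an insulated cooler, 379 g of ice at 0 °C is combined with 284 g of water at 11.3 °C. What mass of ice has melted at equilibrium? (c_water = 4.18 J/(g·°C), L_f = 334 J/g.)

m_melted ≈ 40.2 g

Heat available from the water dropping to 0 °C: 284·4.18·11.3 = 13414 J.
To melt every bit of ice: 379·334 = 126586 J.
That's not enough to melt it all — equilibrium is at 0 °C with ice remaining.
m_melted·334 = 13414  ⇒  m_melted ≈ 40.16 g.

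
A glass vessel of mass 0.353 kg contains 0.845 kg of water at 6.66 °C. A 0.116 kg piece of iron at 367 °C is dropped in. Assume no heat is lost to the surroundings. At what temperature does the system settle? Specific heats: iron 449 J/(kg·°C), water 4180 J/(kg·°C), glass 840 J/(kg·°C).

T_f ≈ 11.5 °C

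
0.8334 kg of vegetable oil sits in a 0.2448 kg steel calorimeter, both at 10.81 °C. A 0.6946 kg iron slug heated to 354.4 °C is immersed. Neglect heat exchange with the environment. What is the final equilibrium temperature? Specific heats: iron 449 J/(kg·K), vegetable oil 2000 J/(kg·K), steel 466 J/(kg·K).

T_f ≈ 62.0 °C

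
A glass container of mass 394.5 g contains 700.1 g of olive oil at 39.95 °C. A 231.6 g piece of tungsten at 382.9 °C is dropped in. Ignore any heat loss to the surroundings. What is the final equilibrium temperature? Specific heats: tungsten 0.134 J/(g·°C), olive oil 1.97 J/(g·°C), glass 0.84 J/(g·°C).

Energy conservation, ΣQ = 0:
231.6*0.134*(T − 382.9) + 700.1*1.97*(T − 39.95) + 394.5*0.84*(T − 39.95) = 0
31.03(T − 382.9) + 1379.2(T − 39.95) + 331.38(T − 39.95) = 0
1741.6 T = 80221
T = 80221 / 1741.6 = 46.1 °C

T_f ≈ 46.1 °C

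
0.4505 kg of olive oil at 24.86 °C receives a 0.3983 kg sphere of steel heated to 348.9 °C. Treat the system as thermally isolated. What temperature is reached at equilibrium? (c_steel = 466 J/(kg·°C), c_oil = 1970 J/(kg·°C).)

Conservation of energy gives ΣQ = 0:
0.3983*466*(T − 348.9) + 0.4505*1970*(T − 24.86) = 0
185.61(T − 348.9) + 887.49(T − 24.86) = 0
1073.1 T = 86821
T = 86821 / 1073.1 = 80.9 °C

T_f ≈ 80.9 °C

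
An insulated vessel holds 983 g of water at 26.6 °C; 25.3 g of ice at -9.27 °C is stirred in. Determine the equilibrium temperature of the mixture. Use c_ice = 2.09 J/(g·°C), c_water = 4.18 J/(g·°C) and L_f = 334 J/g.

Setting the total heat transfer to zero:
warm ice to 0 °C: 25.3·2.09·(0 − (-9.27)) = 490.17
  fusion: m_ice L_f = 25.3·334 = 8450.2
  warm the meltwater: 105.75 T
  water cools: 983·4.18·(T − 26.6) = 4108.9(T − 26.6)
4214.7 T = 109298 − 8940.4 = 100357
T ≈ 23.81 °C (positive, so assuming full melt was valid).

T_f ≈ 23.8 °C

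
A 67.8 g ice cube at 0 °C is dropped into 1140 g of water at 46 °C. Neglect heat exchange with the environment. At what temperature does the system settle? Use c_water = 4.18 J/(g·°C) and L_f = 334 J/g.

T_f ≈ 38.9 °C

Heat gained plus heat lost sum to zero:
melt ice: 67.8×334 = 22645; meltwater 0→T: 67.8×4.18×T = 283.4 T; water cools: 1140×4.18×(T − 46) = 4765.2(T − 46)
5048.6 T = 219199 − 22645 = 196554
T ≈ 38.93 °C — above 0 °C, consistent with complete melting.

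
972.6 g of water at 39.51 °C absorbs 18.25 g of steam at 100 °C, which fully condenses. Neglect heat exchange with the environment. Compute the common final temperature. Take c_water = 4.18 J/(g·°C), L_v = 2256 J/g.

T_f ≈ 50.6 °C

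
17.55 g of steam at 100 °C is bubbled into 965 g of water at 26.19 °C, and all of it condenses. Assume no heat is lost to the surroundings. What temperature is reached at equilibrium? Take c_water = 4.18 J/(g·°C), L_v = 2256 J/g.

T_f ≈ 37.1 °C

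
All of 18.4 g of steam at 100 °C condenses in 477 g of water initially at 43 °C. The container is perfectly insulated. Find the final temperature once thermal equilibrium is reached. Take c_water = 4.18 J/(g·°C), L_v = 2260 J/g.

T_f ≈ 65.2 °C

Sum of m c ΔT and latent-heat terms is zero:
steam→water at 100 °C releases m L_v = 18.4·2260 = 41584
  condensed water 100 °C→T: 76.91(T − 100)
  original water: 1993.9(T − 43)
2070.8 T = 41584 + 7691.2 + 85736 = 135011
T ≈ 65.20 °C, under the boiling point, so the assumption holds.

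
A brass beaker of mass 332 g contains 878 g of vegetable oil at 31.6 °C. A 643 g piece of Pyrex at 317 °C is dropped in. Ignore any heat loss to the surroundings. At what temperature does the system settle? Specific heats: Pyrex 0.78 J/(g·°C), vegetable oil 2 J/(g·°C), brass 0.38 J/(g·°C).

Let T be the final temperature. ΣQ_i = 0:
643·0.78·(T − 317) + 878·2·(T − 31.6) + 332·0.38·(T − 31.6) = 0
501.54(T − 317) + 1756(T − 31.6) + 126.16(T − 31.6) = 0
(501.54 + 1756 + 126.16) T = 501.54·317 + 1756·31.6 + 126.16·31.6
T = 218464/2383.7 ≈ 91.65 °C

T_f ≈ 91.6 °C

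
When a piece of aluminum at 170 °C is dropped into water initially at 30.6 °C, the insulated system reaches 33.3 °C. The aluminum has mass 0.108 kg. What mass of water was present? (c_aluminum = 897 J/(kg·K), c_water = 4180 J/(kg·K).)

m ≈ 1.17 kg

Setting the total heat transfer to zero:
0.108×897×(33.3 − 170) + m×4180×(33.3 − 30.6) = 0
11286 m = 13243
m = 13243/11286 ≈ 1.173 kg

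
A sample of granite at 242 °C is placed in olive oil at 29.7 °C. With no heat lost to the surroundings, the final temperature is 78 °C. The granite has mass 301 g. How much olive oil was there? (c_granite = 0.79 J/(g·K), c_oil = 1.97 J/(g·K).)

Heat lost by the granite = heat gained by the oil:
301×0.79×(242 − 78) = m×1.97×(78 − 29.7)
95.15 m = 38998  ⇒  m ≈ 409.8 g

m ≈ 410 g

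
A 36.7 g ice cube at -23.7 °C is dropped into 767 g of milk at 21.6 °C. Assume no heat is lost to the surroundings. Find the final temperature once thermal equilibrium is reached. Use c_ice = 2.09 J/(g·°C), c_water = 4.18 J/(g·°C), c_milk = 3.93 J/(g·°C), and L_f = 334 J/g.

T_f ≈ 16.1 °C

Taking heat into each body as positive, Σ m c ΔT = 0:
warm ice to 0 °C: 36.7·2.09·(0 − (-23.7)) = 1817.9; latent heat to melt: 36.7·334 = 12258; meltwater 0→T: 36.7·4.18·T = 153.41 T; milk: 3014.3(T − 21.6)
3167.7 T = 65109 − 14076 = 51033
T ≈ 16.11 °C — above 0 °C, consistent with complete melting.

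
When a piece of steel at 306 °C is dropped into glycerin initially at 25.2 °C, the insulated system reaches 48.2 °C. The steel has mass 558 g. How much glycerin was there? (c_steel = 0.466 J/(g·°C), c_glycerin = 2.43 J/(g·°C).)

m ≈ 1200 g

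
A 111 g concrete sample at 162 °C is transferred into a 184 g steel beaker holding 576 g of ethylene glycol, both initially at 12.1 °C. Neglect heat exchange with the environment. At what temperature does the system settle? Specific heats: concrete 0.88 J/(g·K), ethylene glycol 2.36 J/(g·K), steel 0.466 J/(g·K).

Taking heat into each body as positive, Σ m c ΔT = 0:
111×0.88×(T − 162) + 576×2.36×(T − 12.1) + 184×0.466×(T − 12.1) = 0
97.68(T − 162) + 1359.4(T − 12.1) + 85.74(T − 12.1) = 0
1542.8 T = 33310
T = 33310/1542.8 ≈ 21.59 °C

T_f ≈ 21.6 °C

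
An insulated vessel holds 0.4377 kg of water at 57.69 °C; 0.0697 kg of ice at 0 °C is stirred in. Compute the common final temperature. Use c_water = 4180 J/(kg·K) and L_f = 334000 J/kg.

T_f ≈ 38.8 °C

Let T be the final temperature. ΣQ_i = 0:
fusion: m_ice L_f = 0.0697·334000 = 23280
  warm the meltwater: 291.35 T
  water cools: 0.4377·4180·(T − 57.69) = 1829.6(T − 57.69)
2120.9 T = 105549 − 23280 = 82269
T ≈ 38.79 °C — above 0 °C, consistent with complete melting.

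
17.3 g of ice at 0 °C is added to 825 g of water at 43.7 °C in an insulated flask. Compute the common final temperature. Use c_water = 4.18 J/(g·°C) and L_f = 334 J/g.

Taking heat into each body as positive, Σ m c ΔT = 0:
fusion: m_ice L_f = 17.3×334 = 5778.2
  warm the meltwater: 72.31 T
  water cools: 825×4.18×(T − 43.7) = 3448.5(T − 43.7)
3520.8 T = 150699 − 5778.2 = 144921
T ≈ 41.16 °C — above 0 °C, consistent with complete melting.

T_f ≈ 41.2 °C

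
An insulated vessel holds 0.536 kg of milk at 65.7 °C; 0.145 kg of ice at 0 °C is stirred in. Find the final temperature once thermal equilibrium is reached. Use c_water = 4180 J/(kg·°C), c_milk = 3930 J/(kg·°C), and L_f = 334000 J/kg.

T_f ≈ 33.2 °C

Energy conservation, ΣQ = 0:
fusion: m_ice L_f = 0.145·334000 = 48430
  warm the meltwater: 606.1 T
  milk: 2106.5(T − 65.7)
2712.6 T = 138396 − 48430 = 89966
T ≈ 33.17 °C (positive, so assuming full melt was valid).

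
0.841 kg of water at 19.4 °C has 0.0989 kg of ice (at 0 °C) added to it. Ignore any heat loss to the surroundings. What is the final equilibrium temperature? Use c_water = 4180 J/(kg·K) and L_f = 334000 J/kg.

Heat gained plus heat lost sum to zero:
melt ice: 0.0989·334000 = 33033
  warm the meltwater: 413.4 T
  water: 3515.4(T − 19.4)
3928.8 T = 68198 − 33033 = 35166
T ≈ 8.95 °C (positive, so assuming full melt was valid).

T_f ≈ 9.0 °C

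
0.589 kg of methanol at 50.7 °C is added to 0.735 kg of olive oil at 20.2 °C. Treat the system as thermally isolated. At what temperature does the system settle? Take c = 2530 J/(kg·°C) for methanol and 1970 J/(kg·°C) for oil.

Heat lost by the methanol equals heat gained by the oil:
0.589×2530×(50.7 − T) = 0.735×1970×(T − 20.2)
1490.2(50.7 − T) = 1448(T − 20.2)
2938.1 T = 104800  ⇒  T ≈ 35.67 °C

T_f ≈ 35.7 °C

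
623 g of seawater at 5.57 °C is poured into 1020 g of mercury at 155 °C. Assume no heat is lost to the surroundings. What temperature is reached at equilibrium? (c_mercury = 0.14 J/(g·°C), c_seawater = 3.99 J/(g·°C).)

T_f ≈ 13.7 °C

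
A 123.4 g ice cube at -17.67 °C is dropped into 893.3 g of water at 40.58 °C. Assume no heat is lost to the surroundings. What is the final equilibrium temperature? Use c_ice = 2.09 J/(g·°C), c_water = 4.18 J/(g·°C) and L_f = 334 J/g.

T_f ≈ 24.9 °C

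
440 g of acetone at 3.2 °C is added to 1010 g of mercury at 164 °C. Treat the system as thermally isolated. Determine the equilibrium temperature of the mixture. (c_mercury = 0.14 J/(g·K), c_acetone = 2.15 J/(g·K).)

T_f ≈ 24.1 °C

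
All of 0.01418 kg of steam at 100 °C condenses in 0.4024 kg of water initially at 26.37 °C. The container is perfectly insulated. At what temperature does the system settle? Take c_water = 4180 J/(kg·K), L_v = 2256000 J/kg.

T_f ≈ 47.2 °C

Energy conservation, ΣQ = 0:
steam→water at 100 °C releases m L_v = 0.01418×2256000 = 31990; condensed water 100 °C→T: 59.27(T − 100); water warms: 0.4024×4180×(T − 26.37) = 1682(T − 26.37)
1741.3 T = 31990 + 5927.2 + 44355 = 82273
T ≈ 47.25 °C (< 100 °C, so full condensation is consistent).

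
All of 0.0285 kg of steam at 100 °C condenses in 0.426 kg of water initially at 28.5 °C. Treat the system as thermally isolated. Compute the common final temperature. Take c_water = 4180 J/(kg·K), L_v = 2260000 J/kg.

T_f ≈ 66.9 °C

Net heat exchanged in the isolated system is zero:
latent heat released on condensation: 0.0285×2260000 = 64410; condensate cools 100→T: 0.0285×4180×(T − 100) = 119.13(T − 100); water warms: 0.426×4180×(T − 28.5) = 1780.7(T − 28.5)
1899.8 T = 64410 + 11913 + 50749 = 127072
T ≈ 66.89 °C (< 100 °C, so full condensation is consistent).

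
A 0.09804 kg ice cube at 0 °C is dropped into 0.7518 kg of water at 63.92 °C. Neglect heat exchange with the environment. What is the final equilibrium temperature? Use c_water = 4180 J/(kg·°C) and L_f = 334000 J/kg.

T_f ≈ 47.3 °C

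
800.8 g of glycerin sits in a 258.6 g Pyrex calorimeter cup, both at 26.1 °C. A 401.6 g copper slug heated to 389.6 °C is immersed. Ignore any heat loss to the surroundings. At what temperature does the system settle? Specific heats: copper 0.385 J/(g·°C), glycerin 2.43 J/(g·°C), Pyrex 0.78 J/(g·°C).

T_f ≈ 50.5 °C

Setting the total heat transfer to zero:
401.6*0.385*(T − 389.6) + 800.8*2.43*(T − 26.1) + 258.6*0.78*(T − 26.1) = 0
154.62(T − 389.6) + 1945.9(T − 26.1) + 201.71(T − 26.1) = 0
(154.62 + 1945.9 + 201.71) T = 154.62*389.6 + 1945.9*26.1 + 201.71*26.1
T = 116292/2302.3 ≈ 50.51 °C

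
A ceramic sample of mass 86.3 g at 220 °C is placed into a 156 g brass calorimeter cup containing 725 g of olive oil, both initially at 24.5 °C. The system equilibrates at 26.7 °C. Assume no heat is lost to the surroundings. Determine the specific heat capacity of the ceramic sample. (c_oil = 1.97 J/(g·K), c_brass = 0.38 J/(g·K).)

Heat gained plus heat lost sum to zero:
86.3·c·(26.7 − 220) + 725·1.97·(26.7 − 24.5) + 156·0.38·(26.7 − 24.5) = 0
-16682 c = -3272.6
c = -3272.6/-16682 ≈ 0.1962 J/(g·K)

c ≈ 0.196 J/(g·K)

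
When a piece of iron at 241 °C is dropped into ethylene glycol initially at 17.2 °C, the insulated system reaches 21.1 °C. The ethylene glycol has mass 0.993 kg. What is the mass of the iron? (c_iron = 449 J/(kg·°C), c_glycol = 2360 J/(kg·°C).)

m ≈ 0.0926 kg

|Q_iron| = |Q_glycol|:
m×449×(241 − 21.1) = 0.993×2360×(21.1 − 17.2)
98735 m = 9139.6  ⇒  m ≈ 0.09257 kg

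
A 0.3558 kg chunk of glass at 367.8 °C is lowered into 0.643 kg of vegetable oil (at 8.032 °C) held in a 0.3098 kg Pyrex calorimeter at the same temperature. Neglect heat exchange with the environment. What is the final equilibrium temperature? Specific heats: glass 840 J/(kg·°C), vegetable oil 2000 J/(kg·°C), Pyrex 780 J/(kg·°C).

Heat gained plus heat lost sum to zero:
0.3558·840·(T − 367.8) + 0.643·2000·(T − 8.032) + 0.3098·780·(T − 8.032) = 0
298.87(T − 367.8) + 1286(T − 8.032) + 241.64(T − 8.032) = 0
1826.5 T = 122195
T = 122195/1826.5 ≈ 66.90 °C

T_f ≈ 66.9 °C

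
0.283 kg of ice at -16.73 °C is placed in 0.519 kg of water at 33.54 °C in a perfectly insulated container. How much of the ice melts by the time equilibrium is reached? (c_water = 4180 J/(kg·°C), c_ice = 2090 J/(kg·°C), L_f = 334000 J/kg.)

m_melted ≈ 0.188 kg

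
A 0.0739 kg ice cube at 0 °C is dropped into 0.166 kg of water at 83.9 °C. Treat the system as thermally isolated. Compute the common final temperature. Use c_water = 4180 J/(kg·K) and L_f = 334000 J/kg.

T_f ≈ 33.4 °C

Energy conservation, ΣQ = 0:
fusion: m_ice L_f = 0.0739·334000 = 24683; warm the meltwater: 308.9 T; water cools: 0.166·4180·(T − 83.9) = 693.88(T − 83.9)
1002.8 T = 58217 − 24683 = 33534
T ≈ 33.44 °C — above 0 °C, consistent with complete melting.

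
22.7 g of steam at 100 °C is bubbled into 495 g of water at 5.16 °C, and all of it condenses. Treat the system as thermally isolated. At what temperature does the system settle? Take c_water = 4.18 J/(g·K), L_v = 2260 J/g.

Energy balance with sensible and latent terms:
latent heat released on condensation: 22.7×2260 = 51302; condensed water 100 °C→T: 94.89(T − 100); water warms: 495×4.18×(T − 5.16) = 2069.1(T − 5.16)
2164 T = 51302 + 9488.6 + 10677 = 71467
T ≈ 33.03 °C — below 100 °C, confirming all the steam condensed.

T_f ≈ 33.0 °C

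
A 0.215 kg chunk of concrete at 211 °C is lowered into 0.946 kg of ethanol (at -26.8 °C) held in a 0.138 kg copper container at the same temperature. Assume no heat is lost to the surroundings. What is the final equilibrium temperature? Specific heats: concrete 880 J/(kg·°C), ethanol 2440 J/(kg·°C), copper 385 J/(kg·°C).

T_f ≈ -9.2 °C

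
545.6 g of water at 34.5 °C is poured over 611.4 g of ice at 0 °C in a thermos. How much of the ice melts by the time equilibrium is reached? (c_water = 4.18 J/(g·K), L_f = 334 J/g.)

m_melted ≈ 236 g

Heat available from the water dropping to 0 °C: 545.6·4.18·34.5 = 78681 J.
To melt every bit of ice: 611.4·334 = 204208 J.
Since 78681 < 204208 J, not all the ice melts; equilibrium is at 0 °C.
m_melt = 78681 / L_f = 235.6 g.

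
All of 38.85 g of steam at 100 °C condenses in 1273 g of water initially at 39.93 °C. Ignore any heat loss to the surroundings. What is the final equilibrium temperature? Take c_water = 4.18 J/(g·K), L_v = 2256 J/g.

T_f ≈ 57.7 °C

Let T be the final temperature. ΣQ_i = 0:
steam→water at 100 °C releases m L_v = 38.85×2256 = 87646
  condensate cools 100→T: 38.85×4.18×(T − 100) = 162.39(T − 100)
  original water: 5321.1(T − 39.93)
5483.5 T = 87646 + 16239 + 212473 = 316358
T ≈ 57.69 °C (< 100 °C, so full condensation is consistent).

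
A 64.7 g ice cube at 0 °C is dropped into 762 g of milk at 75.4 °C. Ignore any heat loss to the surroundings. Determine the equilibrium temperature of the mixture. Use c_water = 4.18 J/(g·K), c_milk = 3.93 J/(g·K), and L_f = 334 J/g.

T_f ≈ 62.5 °C

Sum of m c ΔT and latent-heat terms is zero:
latent heat to melt: 64.7·334 = 21610; warm the meltwater: 270.45 T; milk cools: 762·3.93·(T − 75.4) = 2994.7(T − 75.4)
3265.1 T = 225797 − 21610 = 204188
T ≈ 62.54 °C. Since T > 0 °C, the all-ice-melts assumption holds.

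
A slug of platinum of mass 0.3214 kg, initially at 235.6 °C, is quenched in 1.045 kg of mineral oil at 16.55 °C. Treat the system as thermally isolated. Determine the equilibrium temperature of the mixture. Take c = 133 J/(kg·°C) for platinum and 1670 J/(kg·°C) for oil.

T_f = Σ m_i c_i T_i / Σ m_i c_i:
T_f = (42.75*235.6 + 1745.1*16.55) / (42.75 + 1745.1)
    = 38953 / 1787.9 ≈ 21.79 °C

T_f ≈ 21.8 °C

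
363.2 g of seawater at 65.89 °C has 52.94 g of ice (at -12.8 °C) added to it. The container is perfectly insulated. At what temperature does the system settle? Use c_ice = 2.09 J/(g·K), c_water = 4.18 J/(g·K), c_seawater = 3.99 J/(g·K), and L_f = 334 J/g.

T_f ≈ 45.7 °C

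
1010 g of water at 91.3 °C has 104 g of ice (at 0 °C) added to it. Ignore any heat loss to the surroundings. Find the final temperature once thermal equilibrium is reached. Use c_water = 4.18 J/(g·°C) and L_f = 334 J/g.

T_f ≈ 75.3 °C

Energy conservation, ΣQ = 0:
latent heat to melt: 104·334 = 34736
  warm the meltwater: 434.72 T
  water cools: 1010·4.18·(T − 91.3) = 4221.8(T − 91.3)
4656.5 T = 385450 − 34736 = 350714
T ≈ 75.32 °C. Since T > 0 °C, the all-ice-melts assumption holds.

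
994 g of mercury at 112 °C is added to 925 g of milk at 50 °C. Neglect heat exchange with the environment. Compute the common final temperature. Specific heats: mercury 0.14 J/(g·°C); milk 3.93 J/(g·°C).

Set heat shed by the hot body equal to heat absorbed by the cold body:
994·0.14·(112 − T) = 925·3.93·(T − 50)
139.16(112 − T) = 3635.2(T − 50)
3774.4 T = 197348  ⇒  T ≈ 52.29 °C

T_f ≈ 52.3 °C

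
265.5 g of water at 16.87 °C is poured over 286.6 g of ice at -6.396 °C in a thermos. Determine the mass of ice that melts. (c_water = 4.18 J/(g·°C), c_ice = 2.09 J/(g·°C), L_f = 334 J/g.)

Heat available from the water dropping to 0 °C: 265.5·4.18·16.87 = 18722 J.
Of that, 286.6·2.09·6.396 = 3831.2 J goes to bring the ice to 0 °C, leaving 14891 J.
To melt every bit of ice: 286.6·334 = 95724 J.
That's not enough to melt it all — equilibrium is at 0 °C with ice remaining.
m_melted·334 = 14891  ⇒  m_melted ≈ 44.58 g.

m_melted ≈ 44.6 g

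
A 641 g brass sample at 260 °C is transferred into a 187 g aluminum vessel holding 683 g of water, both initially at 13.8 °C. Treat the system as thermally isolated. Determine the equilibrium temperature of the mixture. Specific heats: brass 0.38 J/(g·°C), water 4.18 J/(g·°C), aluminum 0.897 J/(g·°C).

T_f ≈ 32.2 °C

Conservation of energy gives ΣQ = 0:
641·0.38·(T − 260) + 683·4.18·(T − 13.8) + 187·0.897·(T − 13.8) = 0
3266.3 T = 105044
T = 105044 / 3266.3 = 32.2 °C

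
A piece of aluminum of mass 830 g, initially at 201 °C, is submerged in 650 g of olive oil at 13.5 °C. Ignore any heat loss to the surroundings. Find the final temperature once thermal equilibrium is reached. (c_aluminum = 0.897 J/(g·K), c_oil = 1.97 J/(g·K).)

T_f ≈ 82.4 °C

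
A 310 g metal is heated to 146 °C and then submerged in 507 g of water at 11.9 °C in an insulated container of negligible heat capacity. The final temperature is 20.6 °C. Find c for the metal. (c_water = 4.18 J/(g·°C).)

c ≈ 0.474 J/(g·°C)

Let T be the final temperature. ΣQ_i = 0:
310×c×(20.6 − 146) + 507×4.18×(20.6 − 11.9) = 0
-38874 c = -18438
c = -18438/-38874 ≈ 0.4743 J/(g·°C)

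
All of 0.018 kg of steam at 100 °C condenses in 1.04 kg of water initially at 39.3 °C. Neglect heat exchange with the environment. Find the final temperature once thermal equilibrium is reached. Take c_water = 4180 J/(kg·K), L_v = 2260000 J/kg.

Energy balance with sensible and latent terms:
latent heat released on condensation: 0.018×2260000 = 40680; condensed water 100 °C→T: 75.24(T − 100); original water: 4347.2(T − 39.3)
4422.4 T = 40680 + 7524 + 170845 = 219049
T ≈ 49.53 °C (< 100 °C, so full condensation is consistent).

T_f ≈ 49.5 °C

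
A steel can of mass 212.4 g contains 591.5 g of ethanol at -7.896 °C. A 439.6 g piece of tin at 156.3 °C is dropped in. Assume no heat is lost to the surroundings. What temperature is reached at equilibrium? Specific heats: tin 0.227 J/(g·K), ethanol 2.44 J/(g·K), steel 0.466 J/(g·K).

T_f ≈ 2.1 °C

Setting the total heat transfer to zero:
439.6×0.227×(T − 156.3) + 591.5×2.44×(T − (-7.896)) + 212.4×0.466×(T − (-7.896)) = 0
(99.79 + 1443.3 + 98.98) T = 99.79×156.3 + 1443.3×(-7.896) + 98.98×(-7.896)
T = 3419.5 / 1642 = 2.08 °C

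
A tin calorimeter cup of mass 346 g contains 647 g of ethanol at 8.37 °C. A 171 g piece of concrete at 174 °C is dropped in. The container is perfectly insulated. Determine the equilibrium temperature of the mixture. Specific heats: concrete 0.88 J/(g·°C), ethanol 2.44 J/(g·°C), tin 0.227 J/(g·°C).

Taking heat into each body as positive, Σ m c ΔT = 0:
171·0.88·(T − 174) + 647·2.44·(T − 8.37) + 346·0.227·(T − 8.37) = 0
150.48(T − 174) + 1578.7(T − 8.37) + 78.54(T − 8.37) = 0
1807.7 T = 40054
T ≈ 22.16 °C

T_f ≈ 22.2 °C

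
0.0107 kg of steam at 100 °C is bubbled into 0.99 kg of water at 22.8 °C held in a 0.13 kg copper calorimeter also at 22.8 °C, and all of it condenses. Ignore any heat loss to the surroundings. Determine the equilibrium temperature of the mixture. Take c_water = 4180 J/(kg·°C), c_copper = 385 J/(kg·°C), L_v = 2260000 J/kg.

T_f ≈ 29.3 °C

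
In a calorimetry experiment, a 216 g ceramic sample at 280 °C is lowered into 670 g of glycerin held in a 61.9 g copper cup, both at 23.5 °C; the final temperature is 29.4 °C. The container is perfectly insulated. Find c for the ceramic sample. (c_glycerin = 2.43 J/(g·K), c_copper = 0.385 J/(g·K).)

c ≈ 0.18 J/(g·K)

Taking heat into each body as positive, Σ m c ΔT = 0:
216·c·(29.4 − 280) + 670·2.43·(29.4 − 23.5) + 61.9·0.385·(29.4 − 23.5) = 0
-54130 c = -9746.4
c = -9746.4/-54130 ≈ 0.1801 J/(g·K)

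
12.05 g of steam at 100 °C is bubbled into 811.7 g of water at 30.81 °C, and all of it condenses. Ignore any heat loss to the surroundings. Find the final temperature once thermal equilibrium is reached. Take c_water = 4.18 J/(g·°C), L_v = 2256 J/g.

Net heat exchanged in the isolated system is zero:
steam→water at 100 °C releases m L_v = 12.05×2256 = 27185; condensed water 100 °C→T: 50.37(T − 100); original water: 3392.9(T − 30.81)
3443.3 T = 27185 + 5036.9 + 104535 = 136757
T ≈ 39.72 °C — below 100 °C, confirming all the steam condensed.

T_f ≈ 39.7 °C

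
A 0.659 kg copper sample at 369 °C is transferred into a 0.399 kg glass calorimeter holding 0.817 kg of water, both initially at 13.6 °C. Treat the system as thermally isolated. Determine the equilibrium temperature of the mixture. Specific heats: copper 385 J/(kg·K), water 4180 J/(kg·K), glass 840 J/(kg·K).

Heat gained plus heat lost sum to zero:
0.659*385*(T − 369) + 0.817*4180*(T − 13.6) + 0.399*840*(T − 13.6) = 0
253.72(T − 369) + 3415.1(T − 13.6) + 335.16(T − 13.6) = 0
4003.9 T = 144624
T = 144624/4003.9 ≈ 36.12 °C

T_f ≈ 36.1 °C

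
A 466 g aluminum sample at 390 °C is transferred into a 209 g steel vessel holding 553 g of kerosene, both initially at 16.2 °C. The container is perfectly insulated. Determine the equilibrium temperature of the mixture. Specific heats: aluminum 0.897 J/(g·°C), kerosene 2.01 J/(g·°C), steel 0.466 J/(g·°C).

Setting the total heat transfer to zero:
466×0.897×(T − 390) + 553×2.01×(T − 16.2) + 209×0.466×(T − 16.2) = 0
1626.9 T = 182605
T = 182605 / 1626.9 = 112 °C

T_f ≈ 112.2 °C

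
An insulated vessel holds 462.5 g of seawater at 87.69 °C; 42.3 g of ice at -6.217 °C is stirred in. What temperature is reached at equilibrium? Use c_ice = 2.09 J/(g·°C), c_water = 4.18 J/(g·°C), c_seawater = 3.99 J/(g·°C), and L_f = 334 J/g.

Conservation of energy gives ΣQ = 0:
warm ice to 0 °C: 42.3×2.09×(0 − (-6.217)) = 549.63
  melt ice: 42.3×334 = 14128
  meltwater 0→T: 42.3×4.18×T = 176.81 T
  seawater: 1845.4(T − 87.69)
2022.2 T = 161821 − 14678 = 147143
T ≈ 72.76 °C (positive, so assuming full melt was valid).

T_f ≈ 72.8 °C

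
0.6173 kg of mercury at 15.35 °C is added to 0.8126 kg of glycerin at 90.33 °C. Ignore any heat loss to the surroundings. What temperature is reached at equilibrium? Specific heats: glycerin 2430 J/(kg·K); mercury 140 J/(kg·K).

T_f ≈ 87.2 °C

T_f is the heat-capacity-weighted average of the initial temperatures:
T_f = (1974.6·90.33 + 86.42·15.35) / (1974.6 + 86.42)
    = 179694 / 2061 ≈ 87.19 °C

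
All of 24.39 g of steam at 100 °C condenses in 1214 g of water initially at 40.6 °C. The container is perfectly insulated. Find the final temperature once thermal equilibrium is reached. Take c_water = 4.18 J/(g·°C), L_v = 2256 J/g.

T_f ≈ 52.4 °C

Let T be the final temperature. ΣQ_i = 0:
condense steam: −24.39·2256 = −55024; condensate cools 100→T: 24.39·4.18·(T − 100) = 101.95(T − 100); water warms: 1214·4.18·(T − 40.6) = 5074.5(T − 40.6)
5176.5 T = 55024 + 10195 + 206026 = 271244
T ≈ 52.40 °C, under the boiling point, so the assumption holds.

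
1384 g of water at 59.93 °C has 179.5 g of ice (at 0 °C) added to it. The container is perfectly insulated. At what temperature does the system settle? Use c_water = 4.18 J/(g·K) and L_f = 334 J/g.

Heat gained plus heat lost sum to zero:
latent heat to melt: 179.5×334 = 59953; meltwater 0→T: 179.5×4.18×T = 750.31 T; water: 5785.1(T − 59.93)
6535.4 T = 346702 − 59953 = 286749
T ≈ 43.88 °C (positive, so assuming full melt was valid).

T_f ≈ 43.9 °C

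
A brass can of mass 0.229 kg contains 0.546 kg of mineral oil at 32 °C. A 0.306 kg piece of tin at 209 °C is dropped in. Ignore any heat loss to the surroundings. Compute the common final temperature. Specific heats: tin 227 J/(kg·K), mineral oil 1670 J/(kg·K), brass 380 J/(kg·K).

Let T be the final temperature. ΣQ_i = 0:
0.306·227·(T − 209) + 0.546·1670·(T − 32) + 0.229·380·(T − 32) = 0
69.46(T − 209) + 911.82(T − 32) + 87.02(T − 32) = 0
(69.46 + 911.82 + 87.02) T = 69.46·209 + 911.82·32 + 87.02·32
T = 46480 / 1068.3 = 43.5 °C

T_f ≈ 43.5 °C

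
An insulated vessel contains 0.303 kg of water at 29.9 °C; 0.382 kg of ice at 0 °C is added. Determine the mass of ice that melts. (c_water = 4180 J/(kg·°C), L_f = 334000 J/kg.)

m_melted ≈ 0.113 kg

Heat available from the water dropping to 0 °C: 0.303×4180×29.9 = 37870 J.
Melting all 0.382 kg of ice would need 0.382×334000 = 127588 J.
37870 J < 127588 J, so only part of the ice melts and the system sits at 0 °C.
m_melt = 37870 / L_f = 0.1134 kg.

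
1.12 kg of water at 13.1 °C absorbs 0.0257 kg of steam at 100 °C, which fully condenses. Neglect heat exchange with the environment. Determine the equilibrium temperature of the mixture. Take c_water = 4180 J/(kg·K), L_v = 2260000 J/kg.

Energy conservation, ΣQ = 0:
steam→water at 100 °C releases m L_v = 0.0257×2260000 = 58082; condensed water 100 °C→T: 107.43(T − 100); original water: 4681.6(T − 13.1)
4789 T = 58082 + 10743 + 61329 = 130154
T ≈ 27.18 °C (< 100 °C, so full condensation is consistent).

T_f ≈ 27.2 °C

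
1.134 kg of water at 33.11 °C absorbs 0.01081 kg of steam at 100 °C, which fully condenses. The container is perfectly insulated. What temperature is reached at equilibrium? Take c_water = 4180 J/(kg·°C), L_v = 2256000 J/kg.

Taking heat into each body as positive, Σ m c ΔT = 0:
condense steam: −0.01081·2256000 = −24387
  condensed water 100 °C→T: 45.19(T − 100)
  original water: 4740.1(T − 33.11)
4785.3 T = 24387 + 4518.6 + 156945 = 185851
T ≈ 38.84 °C — below 100 °C, confirming all the steam condensed.

T_f ≈ 38.8 °C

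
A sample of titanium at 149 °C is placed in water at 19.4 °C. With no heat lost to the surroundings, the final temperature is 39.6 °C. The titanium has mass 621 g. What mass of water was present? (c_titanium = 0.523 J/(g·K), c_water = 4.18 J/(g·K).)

m ≈ 421 g

Let T be the final temperature. ΣQ_i = 0:
621·0.523·(39.6 − 149) + m·4.18·(39.6 − 19.4) = 0
84.44 m = 35531
m = 35531/84.44 ≈ 420.8 g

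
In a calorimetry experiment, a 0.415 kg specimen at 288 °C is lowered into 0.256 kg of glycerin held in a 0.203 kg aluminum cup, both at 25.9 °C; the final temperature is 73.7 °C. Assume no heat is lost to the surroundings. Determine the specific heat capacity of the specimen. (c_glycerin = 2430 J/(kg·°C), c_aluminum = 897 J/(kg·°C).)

Heat gained plus heat lost sum to zero:
0.415×c×(73.7 − 288) + 0.256×2430×(73.7 − 25.9) + 0.203×897×(73.7 − 25.9) = 0
-88.93 c = -38439
c = -38439/-88.93 ≈ 432.2 J/(kg·°C)

c ≈ 432 J/(kg·°C)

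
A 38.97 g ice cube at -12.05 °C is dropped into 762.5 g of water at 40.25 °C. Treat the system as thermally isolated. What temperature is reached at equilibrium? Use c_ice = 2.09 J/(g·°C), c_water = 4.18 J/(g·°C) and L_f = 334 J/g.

T_f ≈ 34.1 °C

Setting the total heat transfer to zero:
warm ice to 0 °C: 38.97·2.09·(0 − (-12.05)) = 981.44; melt ice: 38.97·334 = 13016; warm the meltwater: 162.89 T; water: 3187.2(T − 40.25)
3350.1 T = 128287 − 13997 = 114289
T ≈ 34.11 °C (positive, so assuming full melt was valid).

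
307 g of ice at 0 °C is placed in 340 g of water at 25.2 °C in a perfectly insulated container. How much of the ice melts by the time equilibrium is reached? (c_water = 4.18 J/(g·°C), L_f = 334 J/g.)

Heat available from the water dropping to 0 °C: 340·4.18·25.2 = 35814 J.
To melt every bit of ice: 307·334 = 102538 J.
That's not enough to melt it all — equilibrium is at 0 °C with ice remaining.
Mass melted = 35814/334 ≈ 107.2 g.

m_melted ≈ 107 g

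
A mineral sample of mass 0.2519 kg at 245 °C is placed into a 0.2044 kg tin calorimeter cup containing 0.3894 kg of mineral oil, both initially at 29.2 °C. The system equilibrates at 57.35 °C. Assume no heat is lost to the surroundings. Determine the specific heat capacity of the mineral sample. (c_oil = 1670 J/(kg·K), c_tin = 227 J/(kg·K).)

c ≈ 415 J/(kg·K)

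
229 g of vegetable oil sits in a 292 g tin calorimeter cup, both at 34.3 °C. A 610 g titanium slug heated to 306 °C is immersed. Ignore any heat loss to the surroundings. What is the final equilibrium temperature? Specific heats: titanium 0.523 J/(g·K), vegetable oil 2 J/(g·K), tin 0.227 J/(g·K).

T_f is the heat-capacity-weighted average of the initial temperatures:
T_f = (319.03*306 + 458*34.3 + 66.28*34.3) / (319.03 + 458 + 66.28)
    = 115606 / 843.31 ≈ 137.09 °C

T_f ≈ 137.1 °C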